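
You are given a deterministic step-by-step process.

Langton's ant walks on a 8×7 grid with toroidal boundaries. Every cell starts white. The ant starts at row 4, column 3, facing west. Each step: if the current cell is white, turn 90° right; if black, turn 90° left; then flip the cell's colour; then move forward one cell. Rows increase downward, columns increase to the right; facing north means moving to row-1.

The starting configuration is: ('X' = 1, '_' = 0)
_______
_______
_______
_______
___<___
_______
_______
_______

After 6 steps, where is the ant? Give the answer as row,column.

5,2

t=0: _______
_______
_______
_______
___<___
_______
_______
_______
t=1: _______
_______
_______
___^___
___X___
_______
_______
_______
t=2: _______
_______
_______
___X>__
___X___
_______
_______
_______
t=3: _______
_______
_______
___XX__
___Xv__
_______
_______
_______
t=4: _______
_______
_______
___XX__
___<X__
_______
_______
_______
t=5: _______
_______
_______
___XX__
____X__
___v___
_______
_______
t=6: _______
_______
_______
___XX__
____X__
__<X___
_______
_______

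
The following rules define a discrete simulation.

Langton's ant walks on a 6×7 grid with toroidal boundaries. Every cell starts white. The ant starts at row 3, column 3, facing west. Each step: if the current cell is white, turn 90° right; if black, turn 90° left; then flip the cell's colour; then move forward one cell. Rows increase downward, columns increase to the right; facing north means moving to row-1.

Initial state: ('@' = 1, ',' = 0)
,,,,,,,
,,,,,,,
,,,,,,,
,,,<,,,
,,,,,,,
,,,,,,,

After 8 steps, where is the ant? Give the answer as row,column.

3,3

k=0  ,,,,,,,
,,,,,,,
,,,,,,,
,,,<,,,
,,,,,,,
,,,,,,,
k=1  ,,,,,,,
,,,,,,,
,,,^,,,
,,,@,,,
,,,,,,,
,,,,,,,
k=2  ,,,,,,,
,,,,,,,
,,,@>,,
,,,@,,,
,,,,,,,
,,,,,,,
k=3  ,,,,,,,
,,,,,,,
,,,@@,,
,,,@v,,
,,,,,,,
,,,,,,,
k=4  ,,,,,,,
,,,,,,,
,,,@@,,
,,,<@,,
,,,,,,,
,,,,,,,
k=5  ,,,,,,,
,,,,,,,
,,,@@,,
,,,,@,,
,,,v,,,
,,,,,,,
k=6  ,,,,,,,
,,,,,,,
,,,@@,,
,,,,@,,
,,<@,,,
,,,,,,,
k=7  ,,,,,,,
,,,,,,,
,,,@@,,
,,^,@,,
,,@@,,,
,,,,,,,
k=8  ,,,,,,,
,,,,,,,
,,,@@,,
,,@>@,,
,,@@,,,
,,,,,,,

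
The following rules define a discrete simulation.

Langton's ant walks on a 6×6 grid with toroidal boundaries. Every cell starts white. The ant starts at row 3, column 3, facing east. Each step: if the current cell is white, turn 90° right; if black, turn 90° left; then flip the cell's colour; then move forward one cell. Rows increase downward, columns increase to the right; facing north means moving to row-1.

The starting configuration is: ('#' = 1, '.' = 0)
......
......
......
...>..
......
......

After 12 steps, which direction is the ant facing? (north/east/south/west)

east

gen 0: ......
......
......
...>..
......
......
gen 1: ......
......
......
...#..
...v..
......
gen 2: ......
......
......
...#..
..<#..
......
gen 3: ......
......
......
..^#..
..##..
......
gen 4: ......
......
......
..#>..
..##..
......
gen 5: ......
......
...^..
..#...
..##..
......
gen 6: ......
......
...#>.
..#...
..##..
......
gen 7: ......
......
...##.
..#.v.
..##..
......
gen 8: ......
......
...##.
..#<#.
..##..
......
gen 9: ......
......
...^#.
..###.
..##..
......
gen 10: ......
......
..<.#.
..###.
..##..
......
gen 11: ......
..^...
..#.#.
..###.
..##..
......
gen 12: ......
..#>..
..#.#.
..###.
..##..
......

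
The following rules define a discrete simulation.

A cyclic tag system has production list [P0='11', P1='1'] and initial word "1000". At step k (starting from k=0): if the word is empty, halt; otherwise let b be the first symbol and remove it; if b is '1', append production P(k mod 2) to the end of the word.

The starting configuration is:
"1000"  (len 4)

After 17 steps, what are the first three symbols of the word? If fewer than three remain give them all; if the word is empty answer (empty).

111

[0] "1000"  (len 4)
[1] "00011"  (len 5)
[2] "0011"  (len 4)
[3] "011"  (len 3)
[4] "11"  (len 2)
[5] "111"  (len 3)
[6] "111"  (len 3)
[7] "1111"  (len 4)
[8] "1111"  (len 4)
[9] "11111"  (len 5)
[10] "11111"  (len 5)
[11] "111111"  (len 6)
[12] "111111"  (len 6)
[13] "1111111"  (len 7)
[14] "1111111"  (len 7)
[15] "11111111"  (len 8)
[16] "11111111"  (len 8)
[17] "111111111"  (len 9)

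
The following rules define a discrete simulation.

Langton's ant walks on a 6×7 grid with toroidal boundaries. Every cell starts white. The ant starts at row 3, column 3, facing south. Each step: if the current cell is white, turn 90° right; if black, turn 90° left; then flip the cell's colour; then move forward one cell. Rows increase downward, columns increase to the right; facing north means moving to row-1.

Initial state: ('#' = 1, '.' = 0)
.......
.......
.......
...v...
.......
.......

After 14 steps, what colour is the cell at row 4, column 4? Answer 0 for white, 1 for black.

1

gen 0: .......
.......
.......
...v...
.......
.......
gen 1: .......
.......
.......
..<#...
.......
.......
gen 2: .......
.......
..^....
..##...
.......
.......
gen 3: .......
.......
..#>...
..##...
.......
.......
gen 4: .......
.......
..##...
..#v...
.......
.......
gen 5: .......
.......
..##...
..#.>..
.......
.......
gen 6: .......
.......
..##...
..#.#..
....v..
.......
gen 7: .......
.......
..##...
..#.#..
...<#..
.......
gen 8: .......
.......
..##...
..#^#..
...##..
.......
gen 9: .......
.......
..##...
..##>..
...##..
.......
gen 10: .......
.......
..##^..
..##...
...##..
.......
gen 11: .......
.......
..###>.
..##...
...##..
.......
gen 12: .......
.......
..####.
..##.v.
...##..
.......
gen 13: .......
.......
..####.
..##<#.
...##..
.......
gen 14: .......
.......
..##^#.
..####.
...##..
.......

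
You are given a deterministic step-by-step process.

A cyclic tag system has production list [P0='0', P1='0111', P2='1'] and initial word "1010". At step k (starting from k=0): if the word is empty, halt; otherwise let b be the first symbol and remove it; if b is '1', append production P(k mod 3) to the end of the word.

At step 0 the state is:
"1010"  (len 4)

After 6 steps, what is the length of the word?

1

gen 0: "1010"  (len 4)
gen 1: "0100"  (len 4)
gen 2: "100"  (len 3)
gen 3: "001"  (len 3)
gen 4: "01"  (len 2)
gen 5: "1"  (len 1)
gen 6: "1"  (len 1)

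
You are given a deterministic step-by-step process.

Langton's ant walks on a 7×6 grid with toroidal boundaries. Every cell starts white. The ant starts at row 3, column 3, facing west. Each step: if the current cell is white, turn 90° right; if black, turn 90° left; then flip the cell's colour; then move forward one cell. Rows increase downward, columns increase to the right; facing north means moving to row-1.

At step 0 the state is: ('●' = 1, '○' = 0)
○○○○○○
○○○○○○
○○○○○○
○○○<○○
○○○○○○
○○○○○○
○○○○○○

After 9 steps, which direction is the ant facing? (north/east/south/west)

south

t=0: ○○○○○○
○○○○○○
○○○○○○
○○○<○○
○○○○○○
○○○○○○
○○○○○○
t=1: ○○○○○○
○○○○○○
○○○^○○
○○○●○○
○○○○○○
○○○○○○
○○○○○○
t=2: ○○○○○○
○○○○○○
○○○●>○
○○○●○○
○○○○○○
○○○○○○
○○○○○○
t=3: ○○○○○○
○○○○○○
○○○●●○
○○○●v○
○○○○○○
○○○○○○
○○○○○○
t=4: ○○○○○○
○○○○○○
○○○●●○
○○○<●○
○○○○○○
○○○○○○
○○○○○○
t=5: ○○○○○○
○○○○○○
○○○●●○
○○○○●○
○○○v○○
○○○○○○
○○○○○○
t=6: ○○○○○○
○○○○○○
○○○●●○
○○○○●○
○○<●○○
○○○○○○
○○○○○○
t=7: ○○○○○○
○○○○○○
○○○●●○
○○^○●○
○○●●○○
○○○○○○
○○○○○○
t=8: ○○○○○○
○○○○○○
○○○●●○
○○●>●○
○○●●○○
○○○○○○
○○○○○○
t=9: ○○○○○○
○○○○○○
○○○●●○
○○●●●○
○○●v○○
○○○○○○
○○○○○○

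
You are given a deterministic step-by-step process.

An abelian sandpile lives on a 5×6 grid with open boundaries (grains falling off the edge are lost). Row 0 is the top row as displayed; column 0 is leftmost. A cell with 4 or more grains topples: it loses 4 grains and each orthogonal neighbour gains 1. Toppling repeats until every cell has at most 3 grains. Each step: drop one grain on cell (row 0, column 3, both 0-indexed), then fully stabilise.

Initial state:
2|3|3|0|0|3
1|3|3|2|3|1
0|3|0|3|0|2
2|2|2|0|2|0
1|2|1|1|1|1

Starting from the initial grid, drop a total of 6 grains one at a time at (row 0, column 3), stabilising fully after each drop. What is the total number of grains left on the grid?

49

t=0: 2|3|3|0|0|3
1|3|3|2|3|1
0|3|0|3|0|2
2|2|2|0|2|0
1|2|1|1|1|1
t=1: 2|3|3|1|0|3
1|3|3|2|3|1
0|3|0|3|0|2
2|2|2|0|2|0
1|2|1|1|1|1
t=2: 2|3|3|2|0|3
1|3|3|2|3|1
0|3|0|3|0|2
2|2|2|0|2|0
1|2|1|1|1|1
t=3: 2|3|3|3|0|3
1|3|3|2|3|1
0|3|0|3|0|2
2|2|2|0|2|0
1|2|1|1|1|1
t=4: 3|1|2|2|2|3
2|2|2|2|0|2
1|0|3|0|2|2
2|3|2|1|2|0
1|2|1|1|1|1
t=5: 3|1|2|3|2|3
2|2|2|2|0|2
1|0|3|0|2|2
2|3|2|1|2|0
1|2|1|1|1|1
t=6: 3|1|3|0|3|3
2|2|2|3|0|2
1|0|3|0|2|2
2|3|2|1|2|0
1|2|1|1|1|1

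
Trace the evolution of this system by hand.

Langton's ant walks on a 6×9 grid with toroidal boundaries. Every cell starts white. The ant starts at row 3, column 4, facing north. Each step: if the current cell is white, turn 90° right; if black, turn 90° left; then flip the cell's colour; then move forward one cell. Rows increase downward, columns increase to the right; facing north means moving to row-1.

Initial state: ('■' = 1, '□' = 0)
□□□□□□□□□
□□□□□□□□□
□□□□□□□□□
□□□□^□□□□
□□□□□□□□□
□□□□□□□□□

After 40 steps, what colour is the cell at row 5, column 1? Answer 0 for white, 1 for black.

step 0: □□□□□□□□□
□□□□□□□□□
□□□□□□□□□
□□□□^□□□□
□□□□□□□□□
□□□□□□□□□
step 1: □□□□□□□□□
□□□□□□□□□
□□□□□□□□□
□□□□■>□□□
□□□□□□□□□
□□□□□□□□□
step 2: □□□□□□□□□
□□□□□□□□□
□□□□□□□□□
□□□□■■□□□
□□□□□v□□□
□□□□□□□□□
step 3: □□□□□□□□□
□□□□□□□□□
□□□□□□□□□
□□□□■■□□□
□□□□<■□□□
□□□□□□□□□
step 4: □□□□□□□□□
□□□□□□□□□
□□□□□□□□□
□□□□^■□□□
□□□□■■□□□
□□□□□□□□□
step 5: □□□□□□□□□
□□□□□□□□□
□□□□□□□□□
□□□<□■□□□
□□□□■■□□□
□□□□□□□□□
step 6: □□□□□□□□□
□□□□□□□□□
□□□^□□□□□
□□□■□■□□□
□□□□■■□□□
□□□□□□□□□
step 7: □□□□□□□□□
□□□□□□□□□
□□□■>□□□□
□□□■□■□□□
□□□□■■□□□
□□□□□□□□□
step 8: □□□□□□□□□
□□□□□□□□□
□□□■■□□□□
□□□■v■□□□
□□□□■■□□□
□□□□□□□□□
step 9: □□□□□□□□□
□□□□□□□□□
□□□■■□□□□
□□□<■■□□□
□□□□■■□□□
□□□□□□□□□
step 10: □□□□□□□□□
□□□□□□□□□
□□□■■□□□□
□□□□■■□□□
□□□v■■□□□
□□□□□□□□□
step 11: □□□□□□□□□
□□□□□□□□□
□□□■■□□□□
□□□□■■□□□
□□<■■■□□□
□□□□□□□□□
step 12: □□□□□□□□□
□□□□□□□□□
□□□■■□□□□
□□^□■■□□□
□□■■■■□□□
□□□□□□□□□
step 13: □□□□□□□□□
□□□□□□□□□
□□□■■□□□□
□□■>■■□□□
□□■■■■□□□
□□□□□□□□□
step 14: □□□□□□□□□
□□□□□□□□□
□□□■■□□□□
□□■■■■□□□
□□■v■■□□□
□□□□□□□□□
step 15: □□□□□□□□□
□□□□□□□□□
□□□■■□□□□
□□■■■■□□□
□□■□>■□□□
□□□□□□□□□
step 16: □□□□□□□□□
□□□□□□□□□
□□□■■□□□□
□□■■^■□□□
□□■□□■□□□
□□□□□□□□□
step 17: □□□□□□□□□
□□□□□□□□□
□□□■■□□□□
□□■<□■□□□
□□■□□■□□□
□□□□□□□□□
step 18: □□□□□□□□□
□□□□□□□□□
□□□■■□□□□
□□■□□■□□□
□□■v□■□□□
□□□□□□□□□
step 19: □□□□□□□□□
□□□□□□□□□
□□□■■□□□□
□□■□□■□□□
□□<■□■□□□
□□□□□□□□□
step 20: □□□□□□□□□
□□□□□□□□□
□□□■■□□□□
□□■□□■□□□
□□□■□■□□□
□□v□□□□□□
step 21: □□□□□□□□□
□□□□□□□□□
□□□■■□□□□
□□■□□■□□□
□□□■□■□□□
□<■□□□□□□
step 22: □□□□□□□□□
□□□□□□□□□
□□□■■□□□□
□□■□□■□□□
□^□■□■□□□
□■■□□□□□□
step 23: □□□□□□□□□
□□□□□□□□□
□□□■■□□□□
□□■□□■□□□
□■>■□■□□□
□■■□□□□□□
step 24: □□□□□□□□□
□□□□□□□□□
□□□■■□□□□
□□■□□■□□□
□■■■□■□□□
□■v□□□□□□
step 25: □□□□□□□□□
□□□□□□□□□
□□□■■□□□□
□□■□□■□□□
□■■■□■□□□
□■□>□□□□□
step 26: □□□v□□□□□
□□□□□□□□□
□□□■■□□□□
□□■□□■□□□
□■■■□■□□□
□■□■□□□□□
step 27: □□<■□□□□□
□□□□□□□□□
□□□■■□□□□
□□■□□■□□□
□■■■□■□□□
□■□■□□□□□
step 28: □□■■□□□□□
□□□□□□□□□
□□□■■□□□□
□□■□□■□□□
□■■■□■□□□
□■^■□□□□□
step 29: □□■■□□□□□
□□□□□□□□□
□□□■■□□□□
□□■□□■□□□
□■■■□■□□□
□■■>□□□□□
step 30: □□■■□□□□□
□□□□□□□□□
□□□■■□□□□
□□■□□■□□□
□■■^□■□□□
□■■□□□□□□
step 31: □□■■□□□□□
□□□□□□□□□
□□□■■□□□□
□□■□□■□□□
□■<□□■□□□
□■■□□□□□□
step 32: □□■■□□□□□
□□□□□□□□□
□□□■■□□□□
□□■□□■□□□
□■□□□■□□□
□■v□□□□□□
step 33: □□■■□□□□□
□□□□□□□□□
□□□■■□□□□
□□■□□■□□□
□■□□□■□□□
□■□>□□□□□
step 34: □□■v□□□□□
□□□□□□□□□
□□□■■□□□□
□□■□□■□□□
□■□□□■□□□
□■□■□□□□□
step 35: □□■□>□□□□
□□□□□□□□□
□□□■■□□□□
□□■□□■□□□
□■□□□■□□□
□■□■□□□□□
step 36: □□■□■□□□□
□□□□v□□□□
□□□■■□□□□
□□■□□■□□□
□■□□□■□□□
□■□■□□□□□
step 37: □□■□■□□□□
□□□<■□□□□
□□□■■□□□□
□□■□□■□□□
□■□□□■□□□
□■□■□□□□□
step 38: □□■^■□□□□
□□□■■□□□□
□□□■■□□□□
□□■□□■□□□
□■□□□■□□□
□■□■□□□□□
step 39: □□■■>□□□□
□□□■■□□□□
□□□■■□□□□
□□■□□■□□□
□■□□□■□□□
□■□■□□□□□
step 40: □□■■□□□□□
□□□■■□□□□
□□□■■□□□□
□□■□□■□□□
□■□□□■□□□
□■□■^□□□□

1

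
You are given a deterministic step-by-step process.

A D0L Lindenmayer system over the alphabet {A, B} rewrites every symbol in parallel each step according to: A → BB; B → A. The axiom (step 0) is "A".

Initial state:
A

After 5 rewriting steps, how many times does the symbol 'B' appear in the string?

t=0: A
t=1: BB
t=2: AA
t=3: BBBB
t=4: AAAA
t=5: BBBBBBBB

8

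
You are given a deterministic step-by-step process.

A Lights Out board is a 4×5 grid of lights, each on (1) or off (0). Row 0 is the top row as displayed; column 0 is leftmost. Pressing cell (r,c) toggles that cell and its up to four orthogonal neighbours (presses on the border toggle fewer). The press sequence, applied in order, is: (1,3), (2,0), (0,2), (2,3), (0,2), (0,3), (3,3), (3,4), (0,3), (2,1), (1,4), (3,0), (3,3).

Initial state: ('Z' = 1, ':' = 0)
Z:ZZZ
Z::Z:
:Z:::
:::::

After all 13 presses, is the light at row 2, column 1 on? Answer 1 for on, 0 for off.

[0] Z:ZZZ
Z::Z:
:Z:::
:::::
[1] Z:Z:Z
Z:Z:Z
:Z:Z:
:::::
[2] Z:Z:Z
::Z:Z
Z::Z:
Z::::
[3] ZZ:ZZ
::::Z
Z::Z:
Z::::
[4] ZZ:ZZ
:::ZZ
Z:Z:Z
Z::Z:
[5] Z:Z:Z
::ZZZ
Z:Z:Z
Z::Z:
[6] Z::Z:
::Z:Z
Z:Z:Z
Z::Z:
[7] Z::Z:
::Z:Z
Z:ZZZ
Z:Z:Z
[8] Z::Z:
::Z:Z
Z:ZZ:
Z:ZZ:
[9] Z:Z:Z
::ZZZ
Z:ZZ:
Z:ZZ:
[10] Z:Z:Z
:ZZZZ
:Z:Z:
ZZZZ:
[11] Z:Z::
:ZZ::
:Z:ZZ
ZZZZ:
[12] Z:Z::
:ZZ::
ZZ:ZZ
::ZZ:
[13] Z:Z::
:ZZ::
ZZ::Z
::::Z

1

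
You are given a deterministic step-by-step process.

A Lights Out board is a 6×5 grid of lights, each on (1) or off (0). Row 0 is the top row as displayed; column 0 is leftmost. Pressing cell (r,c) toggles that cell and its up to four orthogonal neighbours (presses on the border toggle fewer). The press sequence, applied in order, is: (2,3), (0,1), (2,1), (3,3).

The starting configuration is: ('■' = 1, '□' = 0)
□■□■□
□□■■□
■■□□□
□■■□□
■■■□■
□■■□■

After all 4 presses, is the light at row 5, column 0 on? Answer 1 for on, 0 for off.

0

[0] □■□■□
□□■■□
■■□□□
□■■□□
■■■□■
□■■□■
[1] □■□■□
□□■□□
■■■■■
□■■■□
■■■□■
□■■□■
[2] ■□■■□
□■■□□
■■■■■
□■■■□
■■■□■
□■■□■
[3] ■□■■□
□□■□□
□□□■■
□□■■□
■■■□■
□■■□■
[4] ■□■■□
□□■□□
□□□□■
□□□□■
■■■■■
□■■□■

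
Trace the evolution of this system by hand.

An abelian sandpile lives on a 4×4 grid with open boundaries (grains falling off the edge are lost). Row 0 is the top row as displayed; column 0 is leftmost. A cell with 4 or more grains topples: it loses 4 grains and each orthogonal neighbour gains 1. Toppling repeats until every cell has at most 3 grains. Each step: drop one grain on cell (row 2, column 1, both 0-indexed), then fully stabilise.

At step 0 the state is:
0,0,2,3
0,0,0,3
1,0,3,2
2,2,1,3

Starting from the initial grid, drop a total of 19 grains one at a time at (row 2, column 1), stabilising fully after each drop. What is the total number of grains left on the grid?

t=0: 0,0,2,3
0,0,0,3
1,0,3,2
2,2,1,3
t=1: 0,0,2,3
0,0,0,3
1,1,3,2
2,2,1,3
t=2: 0,0,2,3
0,0,0,3
1,2,3,2
2,2,1,3
t=3: 0,0,2,3
0,0,0,3
1,3,3,2
2,2,1,3
t=4: 0,0,2,3
0,1,1,3
2,1,0,3
2,3,2,3
t=5: 0,0,2,3
0,1,1,3
2,2,0,3
2,3,2,3
t=6: 0,0,2,3
0,1,1,3
2,3,0,3
2,3,2,3
t=7: 0,0,2,3
0,2,1,3
3,1,1,3
3,0,3,3
t=8: 0,0,2,3
0,2,1,3
3,2,1,3
3,0,3,3
t=9: 0,0,2,3
0,2,1,3
3,3,1,3
3,0,3,3
t=10: 0,0,2,3
1,3,1,3
1,1,2,3
0,2,3,3
t=11: 0,0,2,3
1,3,1,3
1,2,2,3
0,2,3,3
t=12: 0,0,2,3
1,3,1,3
1,3,2,3
0,2,3,3
t=13: 0,1,2,3
2,0,2,3
2,1,3,3
0,3,3,3
t=14: 0,1,2,3
2,0,2,3
2,2,3,3
0,3,3,3
t=15: 0,1,2,3
2,0,2,3
2,3,3,3
0,3,3,3
t=16: 0,2,0,1
2,2,1,2
3,2,3,2
1,1,2,1
t=17: 0,2,0,1
2,2,1,2
3,3,3,2
1,1,2,1
t=18: 0,2,0,1
3,3,2,2
0,2,0,3
2,2,3,1
t=19: 0,2,0,1
3,3,2,2
0,3,0,3
2,2,3,1

27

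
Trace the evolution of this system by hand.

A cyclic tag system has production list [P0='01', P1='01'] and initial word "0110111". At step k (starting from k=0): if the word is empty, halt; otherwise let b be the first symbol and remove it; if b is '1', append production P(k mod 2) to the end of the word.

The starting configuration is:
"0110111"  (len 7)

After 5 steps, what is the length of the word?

[0] "0110111"  (len 7)
[1] "110111"  (len 6)
[2] "1011101"  (len 7)
[3] "01110101"  (len 8)
[4] "1110101"  (len 7)
[5] "11010101"  (len 8)

8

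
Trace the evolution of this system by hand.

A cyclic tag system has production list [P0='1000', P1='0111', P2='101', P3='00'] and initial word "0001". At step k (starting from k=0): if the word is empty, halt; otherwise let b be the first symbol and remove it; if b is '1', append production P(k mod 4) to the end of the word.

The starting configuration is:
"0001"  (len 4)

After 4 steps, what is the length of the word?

2

gen 0: "0001"  (len 4)
gen 1: "001"  (len 3)
gen 2: "01"  (len 2)
gen 3: "1"  (len 1)
gen 4: "00"  (len 2)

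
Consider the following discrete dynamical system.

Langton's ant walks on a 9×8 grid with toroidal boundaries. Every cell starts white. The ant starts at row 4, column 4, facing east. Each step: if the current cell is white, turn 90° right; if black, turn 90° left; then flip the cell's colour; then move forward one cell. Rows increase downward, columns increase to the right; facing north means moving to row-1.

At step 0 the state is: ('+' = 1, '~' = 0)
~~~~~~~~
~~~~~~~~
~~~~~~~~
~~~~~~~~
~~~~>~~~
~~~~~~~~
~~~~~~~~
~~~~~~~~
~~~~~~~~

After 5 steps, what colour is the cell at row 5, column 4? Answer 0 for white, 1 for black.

step 0: ~~~~~~~~
~~~~~~~~
~~~~~~~~
~~~~~~~~
~~~~>~~~
~~~~~~~~
~~~~~~~~
~~~~~~~~
~~~~~~~~
step 1: ~~~~~~~~
~~~~~~~~
~~~~~~~~
~~~~~~~~
~~~~+~~~
~~~~v~~~
~~~~~~~~
~~~~~~~~
~~~~~~~~
step 2: ~~~~~~~~
~~~~~~~~
~~~~~~~~
~~~~~~~~
~~~~+~~~
~~~<+~~~
~~~~~~~~
~~~~~~~~
~~~~~~~~
step 3: ~~~~~~~~
~~~~~~~~
~~~~~~~~
~~~~~~~~
~~~^+~~~
~~~++~~~
~~~~~~~~
~~~~~~~~
~~~~~~~~
step 4: ~~~~~~~~
~~~~~~~~
~~~~~~~~
~~~~~~~~
~~~+>~~~
~~~++~~~
~~~~~~~~
~~~~~~~~
~~~~~~~~
step 5: ~~~~~~~~
~~~~~~~~
~~~~~~~~
~~~~^~~~
~~~+~~~~
~~~++~~~
~~~~~~~~
~~~~~~~~
~~~~~~~~

1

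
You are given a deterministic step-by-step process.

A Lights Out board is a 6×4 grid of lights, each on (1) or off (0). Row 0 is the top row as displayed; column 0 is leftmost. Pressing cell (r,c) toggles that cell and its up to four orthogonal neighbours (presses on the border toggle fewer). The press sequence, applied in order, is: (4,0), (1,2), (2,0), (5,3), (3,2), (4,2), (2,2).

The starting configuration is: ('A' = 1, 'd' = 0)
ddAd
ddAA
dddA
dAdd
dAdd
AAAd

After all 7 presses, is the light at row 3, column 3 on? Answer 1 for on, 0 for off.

1

[0] ddAd
ddAA
dddA
dAdd
dAdd
AAAd
[1] ddAd
ddAA
dddA
AAdd
Addd
dAAd
[2] dddd
dAdd
ddAA
AAdd
Addd
dAAd
[3] dddd
AAdd
AAAA
dAdd
Addd
dAAd
[4] dddd
AAdd
AAAA
dAdd
AddA
dAdA
[5] dddd
AAdd
AAdA
ddAA
AdAA
dAdA
[6] dddd
AAdd
AAdA
dddA
AAdd
dAAA
[7] dddd
AAAd
AdAd
ddAA
AAdd
dAAA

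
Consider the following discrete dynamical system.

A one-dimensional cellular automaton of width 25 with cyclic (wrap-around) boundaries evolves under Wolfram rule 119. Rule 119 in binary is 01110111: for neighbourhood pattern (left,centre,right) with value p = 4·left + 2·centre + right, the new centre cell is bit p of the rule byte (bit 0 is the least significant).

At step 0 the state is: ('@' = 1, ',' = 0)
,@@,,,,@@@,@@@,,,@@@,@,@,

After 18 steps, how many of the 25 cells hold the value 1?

11

step 0: ,@@,,,,@@@,@@@,,,@@@,@,@,
step 1: @,@@@@@,,@@,,@@@@,,@@@@@@
step 2: @@,,,,@@@,@@@,,,@@@,,,,,,
step 3: ,@@@@@,,@@,,@@@@,,@@@@@@@
step 4: @,,,,@@@,@@@,,,@@@,,,,,,@
step 5: @@@@@,,@@,,@@@@,,@@@@@@@,
step 6: ,,,,@@@,@@@,,,@@@,,,,,,@@
step 7: @@@@,,@@,,@@@@,,@@@@@@@,@
step 8: ,,,@@@,@@@,,,@@@,,,,,,@@,
step 9: @@@,,@@,,@@@@,,@@@@@@@,@@
step 10: ,,@@@,@@@,,,@@@,,,,,,@@,,
step 11: @@,,@@,,@@@@,,@@@@@@@,@@@
step 12: ,@@@,@@@,,,@@@,,,,,,@@,,,
step 13: @,,@@,,@@@@,,@@@@@@@,@@@@
step 14: @@@,@@@,,,@@@,,,,,,@@,,,,
step 15: ,,@@,,@@@@,,@@@@@@@,@@@@@
step 16: @@,@@@,,,@@@,,,,,,@@,,,,@
step 17: ,@@,,@@@@,,@@@@@@@,@@@@@,
step 18: @,@@@,,,@@@,,,,,,@@,,,,@@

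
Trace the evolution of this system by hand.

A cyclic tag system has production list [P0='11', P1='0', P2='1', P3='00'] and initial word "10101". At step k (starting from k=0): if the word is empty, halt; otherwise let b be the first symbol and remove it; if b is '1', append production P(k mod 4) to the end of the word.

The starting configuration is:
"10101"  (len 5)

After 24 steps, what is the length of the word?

k=0  "10101"  (len 5)
k=1  "010111"  (len 6)
k=2  "10111"  (len 5)
k=3  "01111"  (len 5)
k=4  "1111"  (len 4)
k=5  "11111"  (len 5)
k=6  "11110"  (len 5)
k=7  "11101"  (len 5)
k=8  "110100"  (len 6)
k=9  "1010011"  (len 7)
k=10  "0100110"  (len 7)
k=11  "100110"  (len 6)
k=12  "0011000"  (len 7)
k=13  "011000"  (len 6)
k=14  "11000"  (len 5)
k=15  "10001"  (len 5)
k=16  "000100"  (len 6)
k=17  "00100"  (len 5)
k=18  "0100"  (len 4)
k=19  "100"  (len 3)
k=20  "0000"  (len 4)
k=21  "000"  (len 3)
k=22  "00"  (len 2)
k=23  "0"  (len 1)
k=24  (halted — word empty)

0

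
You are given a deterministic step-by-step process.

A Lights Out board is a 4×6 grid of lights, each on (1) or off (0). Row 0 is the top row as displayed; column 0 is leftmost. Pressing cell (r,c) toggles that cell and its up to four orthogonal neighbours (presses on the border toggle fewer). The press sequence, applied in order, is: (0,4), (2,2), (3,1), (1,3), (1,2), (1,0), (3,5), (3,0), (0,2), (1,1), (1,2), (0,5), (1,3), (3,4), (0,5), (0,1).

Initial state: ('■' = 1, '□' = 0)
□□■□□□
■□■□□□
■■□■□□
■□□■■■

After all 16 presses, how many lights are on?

14

0) □□■□□□
■□■□□□
■■□■□□
■□□■■■
1) □□■■■■
■□■□■□
■■□■□□
■□□■■■
2) □□■■■■
■□□□■□
■□■□□□
■□■■■■
3) □□■■■■
■□□□■□
■■■□□□
□■□■■■
4) □□■□■■
■□■■□□
■■■■□□
□■□■■■
5) □□□□■■
■■□□□□
■■□■□□
□■□■■■
6) ■□□□■■
□□□□□□
□■□■□□
□■□■■■
7) ■□□□■■
□□□□□□
□■□■□■
□■□■□□
8) ■□□□■■
□□□□□□
■■□■□■
■□□■□□
9) ■■■■■■
□□■□□□
■■□■□■
■□□■□□
10) ■□■■■■
■■□□□□
■□□■□■
■□□■□□
11) ■□□■■■
■□■■□□
■□■■□■
■□□■□□
12) ■□□■□□
■□■■□■
■□■■□■
■□□■□□
13) ■□□□□□
■□□□■■
■□■□□■
■□□■□□
14) ■□□□□□
■□□□■■
■□■□■■
■□□□■■
15) ■□□□■■
■□□□■□
■□■□■■
■□□□■■
16) □■■□■■
■■□□■□
■□■□■■
■□□□■■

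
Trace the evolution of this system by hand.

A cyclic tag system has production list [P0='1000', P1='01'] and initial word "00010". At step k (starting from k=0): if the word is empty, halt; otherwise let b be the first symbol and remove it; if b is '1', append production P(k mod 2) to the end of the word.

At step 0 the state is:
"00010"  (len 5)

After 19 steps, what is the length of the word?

0) "00010"  (len 5)
1) "0010"  (len 4)
2) "010"  (len 3)
3) "10"  (len 2)
4) "001"  (len 3)
5) "01"  (len 2)
6) "1"  (len 1)
7) "1000"  (len 4)
8) "00001"  (len 5)
9) "0001"  (len 4)
10) "001"  (len 3)
11) "01"  (len 2)
12) "1"  (len 1)
13) "1000"  (len 4)
14) "00001"  (len 5)
15) "0001"  (len 4)
16) "001"  (len 3)
17) "01"  (len 2)
18) "1"  (len 1)
19) "1000"  (len 4)

4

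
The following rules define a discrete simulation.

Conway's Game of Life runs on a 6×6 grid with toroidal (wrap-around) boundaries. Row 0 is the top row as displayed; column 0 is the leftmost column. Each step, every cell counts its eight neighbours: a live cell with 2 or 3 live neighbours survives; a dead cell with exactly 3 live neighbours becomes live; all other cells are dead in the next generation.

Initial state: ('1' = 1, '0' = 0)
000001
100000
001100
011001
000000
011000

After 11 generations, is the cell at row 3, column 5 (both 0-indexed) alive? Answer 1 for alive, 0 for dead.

0

[0] 000001
100000
001100
011001
000000
011000
[1] 110000
000000
101100
011100
100000
000000
[2] 000000
101000
000100
100100
011000
110000
[3] 100000
000000
011100
010100
001000
111000
[4] 100000
011000
010100
010100
100100
101000
[5] 101000
111000
110100
110110
100100
100001
[6] 001000
000101
000110
000110
001100
100001
[7] 100011
001100
001001
000000
001101
011100
[8] 100011
111100
001100
001110
010110
010000
[9] 000111
100000
000000
010000
010010
011100
[10] 110111
000011
000000
000000
110100
110001
[11] 011100
000100
000000
000000
011001
000100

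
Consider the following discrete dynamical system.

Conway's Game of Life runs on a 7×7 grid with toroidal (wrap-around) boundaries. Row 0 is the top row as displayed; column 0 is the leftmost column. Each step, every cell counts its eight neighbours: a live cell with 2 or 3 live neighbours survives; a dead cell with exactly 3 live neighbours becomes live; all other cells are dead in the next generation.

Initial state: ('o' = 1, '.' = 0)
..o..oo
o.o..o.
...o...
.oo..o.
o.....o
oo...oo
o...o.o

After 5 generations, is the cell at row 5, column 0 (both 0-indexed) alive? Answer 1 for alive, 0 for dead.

0) ..o..oo
o.o..o.
...o...
.oo..o.
o.....o
oo...oo
o...o.o
1) ...oo..
.ooooo.
...oo.o
ooo...o
..o....
.o.....
....o..
2) .......
.......
......o
ooo..oo
..o....
.......
...oo..
3) .......
.......
.o...oo
ooo..oo
o.o...o
...o...
.......
4) .......
.......
.oo..o.
..o....
..oo.o.
.......
.......
5) .......
.......
.oo....
....o..
..oo...
.......
.......

0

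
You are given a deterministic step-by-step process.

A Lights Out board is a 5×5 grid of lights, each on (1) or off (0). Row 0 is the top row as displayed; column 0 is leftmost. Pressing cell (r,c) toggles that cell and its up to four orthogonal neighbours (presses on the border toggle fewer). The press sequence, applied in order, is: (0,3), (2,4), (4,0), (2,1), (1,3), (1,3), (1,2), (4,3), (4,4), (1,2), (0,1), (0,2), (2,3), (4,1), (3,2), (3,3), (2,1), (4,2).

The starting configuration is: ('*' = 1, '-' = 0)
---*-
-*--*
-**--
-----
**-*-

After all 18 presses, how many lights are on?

0) ---*-
-*--*
-**--
-----
**-*-
1) --*-*
-*-**
-**--
-----
**-*-
2) --*-*
-*-*-
-****
----*
**-*-
3) --*-*
-*-*-
-****
*---*
---*-
4) --*-*
---*-
*--**
**--*
---*-
5) --***
--*-*
*---*
**--*
---*-
6) --*-*
---*-
*--**
**--*
---*-
7) ----*
-**--
*-***
**--*
---*-
8) ----*
-**--
*-***
**-**
--*-*
9) ----*
-**--
*-***
**-*-
--**-
10) --*-*
---*-
*--**
**-*-
--**-
11) **--*
-*-*-
*--**
**-*-
--**-
12) *-***
-***-
*--**
**-*-
--**-
13) *-***
-**--
*-*--
**---
--**-
14) *-***
-**--
*-*--
*----
**-*-
15) *-***
-**--
*----
****-
****-
16) *-***
-**--
*--*-
**--*
***--
17) *-***
--*--
-***-
*---*
***--
18) *-***
--*--
-***-
*-*-*
*--*-

13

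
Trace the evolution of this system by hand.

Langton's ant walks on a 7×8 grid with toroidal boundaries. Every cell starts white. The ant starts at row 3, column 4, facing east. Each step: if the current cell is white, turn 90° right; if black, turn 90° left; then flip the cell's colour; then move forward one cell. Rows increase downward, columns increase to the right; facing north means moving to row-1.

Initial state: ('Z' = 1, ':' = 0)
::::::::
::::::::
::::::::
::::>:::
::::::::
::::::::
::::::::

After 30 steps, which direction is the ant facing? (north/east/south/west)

t=0: ::::::::
::::::::
::::::::
::::>:::
::::::::
::::::::
::::::::
t=1: ::::::::
::::::::
::::::::
::::Z:::
::::v:::
::::::::
::::::::
t=2: ::::::::
::::::::
::::::::
::::Z:::
:::<Z:::
::::::::
::::::::
t=3: ::::::::
::::::::
::::::::
:::^Z:::
:::ZZ:::
::::::::
::::::::
t=4: ::::::::
::::::::
::::::::
:::Z>:::
:::ZZ:::
::::::::
::::::::
t=5: ::::::::
::::::::
::::^:::
:::Z::::
:::ZZ:::
::::::::
::::::::
t=6: ::::::::
::::::::
::::Z>::
:::Z::::
:::ZZ:::
::::::::
::::::::
t=7: ::::::::
::::::::
::::ZZ::
:::Z:v::
:::ZZ:::
::::::::
::::::::
t=8: ::::::::
::::::::
::::ZZ::
:::Z<Z::
:::ZZ:::
::::::::
::::::::
t=9: ::::::::
::::::::
::::^Z::
:::ZZZ::
:::ZZ:::
::::::::
::::::::
t=10: ::::::::
::::::::
:::<:Z::
:::ZZZ::
:::ZZ:::
::::::::
::::::::
t=11: ::::::::
:::^::::
:::Z:Z::
:::ZZZ::
:::ZZ:::
::::::::
::::::::
t=12: ::::::::
:::Z>:::
:::Z:Z::
:::ZZZ::
:::ZZ:::
::::::::
::::::::
t=13: ::::::::
:::ZZ:::
:::ZvZ::
:::ZZZ::
:::ZZ:::
::::::::
::::::::
t=14: ::::::::
:::ZZ:::
:::<ZZ::
:::ZZZ::
:::ZZ:::
::::::::
::::::::
t=15: ::::::::
:::ZZ:::
::::ZZ::
:::vZZ::
:::ZZ:::
::::::::
::::::::
t=16: ::::::::
:::ZZ:::
::::ZZ::
::::>Z::
:::ZZ:::
::::::::
::::::::
t=17: ::::::::
:::ZZ:::
::::^Z::
:::::Z::
:::ZZ:::
::::::::
::::::::
t=18: ::::::::
:::ZZ:::
:::<:Z::
:::::Z::
:::ZZ:::
::::::::
::::::::
t=19: ::::::::
:::^Z:::
:::Z:Z::
:::::Z::
:::ZZ:::
::::::::
::::::::
t=20: ::::::::
::<:Z:::
:::Z:Z::
:::::Z::
:::ZZ:::
::::::::
::::::::
t=21: ::^:::::
::Z:Z:::
:::Z:Z::
:::::Z::
:::ZZ:::
::::::::
::::::::
t=22: ::Z>::::
::Z:Z:::
:::Z:Z::
:::::Z::
:::ZZ:::
::::::::
::::::::
t=23: ::ZZ::::
::ZvZ:::
:::Z:Z::
:::::Z::
:::ZZ:::
::::::::
::::::::
t=24: ::ZZ::::
::<ZZ:::
:::Z:Z::
:::::Z::
:::ZZ:::
::::::::
::::::::
t=25: ::ZZ::::
:::ZZ:::
::vZ:Z::
:::::Z::
:::ZZ:::
::::::::
::::::::
t=26: ::ZZ::::
:::ZZ:::
:<ZZ:Z::
:::::Z::
:::ZZ:::
::::::::
::::::::
t=27: ::ZZ::::
:^:ZZ:::
:ZZZ:Z::
:::::Z::
:::ZZ:::
::::::::
::::::::
t=28: ::ZZ::::
:Z>ZZ:::
:ZZZ:Z::
:::::Z::
:::ZZ:::
::::::::
::::::::
t=29: ::ZZ::::
:ZZZZ:::
:ZvZ:Z::
:::::Z::
:::ZZ:::
::::::::
::::::::
t=30: ::ZZ::::
:ZZZZ:::
:Z:>:Z::
:::::Z::
:::ZZ:::
::::::::
::::::::

east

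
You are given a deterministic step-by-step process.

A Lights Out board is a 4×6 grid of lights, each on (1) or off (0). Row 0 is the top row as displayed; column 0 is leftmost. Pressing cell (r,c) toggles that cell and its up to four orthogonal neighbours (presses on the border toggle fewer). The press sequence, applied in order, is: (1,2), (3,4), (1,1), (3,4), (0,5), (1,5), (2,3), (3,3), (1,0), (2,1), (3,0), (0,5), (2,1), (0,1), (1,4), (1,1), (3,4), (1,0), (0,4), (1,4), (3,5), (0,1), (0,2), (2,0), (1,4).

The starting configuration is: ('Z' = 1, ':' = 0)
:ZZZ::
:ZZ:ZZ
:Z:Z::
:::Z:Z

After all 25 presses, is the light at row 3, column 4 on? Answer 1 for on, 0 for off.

k=0  :ZZZ::
:ZZ:ZZ
:Z:Z::
:::Z:Z
k=1  :Z:Z::
:::ZZZ
:ZZZ::
:::Z:Z
k=2  :Z:Z::
:::ZZZ
:ZZZZ:
::::Z:
k=3  :::Z::
ZZZZZZ
::ZZZ:
::::Z:
k=4  :::Z::
ZZZZZZ
::ZZ::
:::Z:Z
k=5  :::ZZZ
ZZZZZ:
::ZZ::
:::Z:Z
k=6  :::ZZ:
ZZZZ:Z
::ZZ:Z
:::Z:Z
k=7  :::ZZ:
ZZZ::Z
::::ZZ
:::::Z
k=8  :::ZZ:
ZZZ::Z
:::ZZZ
::ZZZZ
k=9  Z::ZZ:
::Z::Z
Z::ZZZ
::ZZZZ
k=10  Z::ZZ:
:ZZ::Z
:ZZZZZ
:ZZZZZ
k=11  Z::ZZ:
:ZZ::Z
ZZZZZZ
Z:ZZZZ
k=12  Z::Z:Z
:ZZ:::
ZZZZZZ
Z:ZZZZ
k=13  Z::Z:Z
::Z:::
:::ZZZ
ZZZZZZ
k=14  :ZZZ:Z
:ZZ:::
:::ZZZ
ZZZZZZ
k=15  :ZZZZZ
:ZZZZZ
:::Z:Z
ZZZZZZ
k=16  ::ZZZZ
Z::ZZZ
:Z:Z:Z
ZZZZZZ
k=17  ::ZZZZ
Z::ZZZ
:Z:ZZZ
ZZZ:::
k=18  Z:ZZZZ
:Z:ZZZ
ZZ:ZZZ
ZZZ:::
k=19  Z:Z:::
:Z:Z:Z
ZZ:ZZZ
ZZZ:::
k=20  Z:Z:Z:
:Z::Z:
ZZ:Z:Z
ZZZ:::
k=21  Z:Z:Z:
:Z::Z:
ZZ:Z::
ZZZ:ZZ
k=22  :Z::Z:
::::Z:
ZZ:Z::
ZZZ:ZZ
k=23  ::ZZZ:
::Z:Z:
ZZ:Z::
ZZZ:ZZ
k=24  ::ZZZ:
Z:Z:Z:
:::Z::
:ZZ:ZZ
k=25  ::ZZ::
Z:ZZ:Z
:::ZZ:
:ZZ:ZZ

1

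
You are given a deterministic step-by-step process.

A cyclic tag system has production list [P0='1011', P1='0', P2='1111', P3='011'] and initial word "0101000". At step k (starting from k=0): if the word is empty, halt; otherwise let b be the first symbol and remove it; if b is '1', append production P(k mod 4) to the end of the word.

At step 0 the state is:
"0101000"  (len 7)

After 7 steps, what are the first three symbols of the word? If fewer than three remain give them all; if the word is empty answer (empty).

t=0: "0101000"  (len 7)
t=1: "101000"  (len 6)
t=2: "010000"  (len 6)
t=3: "10000"  (len 5)
t=4: "0000011"  (len 7)
t=5: "000011"  (len 6)
t=6: "00011"  (len 5)
t=7: "0011"  (len 4)

001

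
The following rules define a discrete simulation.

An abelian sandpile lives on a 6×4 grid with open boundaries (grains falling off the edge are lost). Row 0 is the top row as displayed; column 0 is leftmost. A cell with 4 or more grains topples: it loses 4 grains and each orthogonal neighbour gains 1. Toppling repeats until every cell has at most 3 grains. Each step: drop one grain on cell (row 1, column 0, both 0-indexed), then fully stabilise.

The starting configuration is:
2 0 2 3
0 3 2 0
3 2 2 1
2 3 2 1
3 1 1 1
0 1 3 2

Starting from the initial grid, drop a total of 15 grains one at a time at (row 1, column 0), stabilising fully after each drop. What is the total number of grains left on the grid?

k=0  2 0 2 3
0 3 2 0
3 2 2 1
2 3 2 1
3 1 1 1
0 1 3 2
k=1  2 0 2 3
1 3 2 0
3 2 2 1
2 3 2 1
3 1 1 1
0 1 3 2
k=2  2 0 2 3
2 3 2 0
3 2 2 1
2 3 2 1
3 1 1 1
0 1 3 2
k=3  2 0 2 3
3 3 2 0
3 2 2 1
2 3 2 1
3 1 1 1
0 1 3 2
k=4  3 1 2 3
2 1 3 0
2 1 3 1
1 1 3 1
0 3 1 1
1 1 3 2
k=5  3 1 2 3
3 1 3 0
2 1 3 1
1 1 3 1
0 3 1 1
1 1 3 2
k=6  0 2 2 3
1 2 3 0
3 1 3 1
1 1 3 1
0 3 1 1
1 1 3 2
k=7  0 2 2 3
2 2 3 0
3 1 3 1
1 1 3 1
0 3 1 1
1 1 3 2
k=8  0 2 2 3
3 2 3 0
3 1 3 1
1 1 3 1
0 3 1 1
1 1 3 2
k=9  1 2 2 3
1 3 3 0
0 2 3 1
2 1 3 1
0 3 1 1
1 1 3 2
k=10  1 2 2 3
2 3 3 0
0 2 3 1
2 1 3 1
0 3 1 1
1 1 3 2
k=11  1 2 2 3
3 3 3 0
0 2 3 1
2 1 3 1
0 3 1 1
1 1 3 2
k=12  2 3 3 3
1 2 1 1
2 0 2 2
2 3 0 2
0 3 2 1
1 1 3 2
k=13  2 3 3 3
2 2 1 1
2 0 2 2
2 3 0 2
0 3 2 1
1 1 3 2
k=14  2 3 3 3
3 2 1 1
2 0 2 2
2 3 0 2
0 3 2 1
1 1 3 2
k=15  3 3 3 3
0 3 1 1
3 0 2 2
2 3 0 2
0 3 2 1
1 1 3 2

44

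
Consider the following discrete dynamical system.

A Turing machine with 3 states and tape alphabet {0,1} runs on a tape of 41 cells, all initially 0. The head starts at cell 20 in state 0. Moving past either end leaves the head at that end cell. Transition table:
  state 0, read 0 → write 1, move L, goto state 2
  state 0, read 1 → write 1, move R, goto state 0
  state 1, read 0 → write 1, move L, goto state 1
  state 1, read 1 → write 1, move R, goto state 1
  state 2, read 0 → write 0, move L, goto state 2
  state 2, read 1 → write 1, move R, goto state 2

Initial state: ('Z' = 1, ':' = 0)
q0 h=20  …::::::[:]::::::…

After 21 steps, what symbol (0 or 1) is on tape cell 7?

0

gen 0: q0 h=20  …::::::[:]::::::…
gen 1: q2 h=19  …::::::[:]Z:::::…
gen 2: q2 h=18  …::::::[:]:Z::::…
gen 3: q2 h=17  …::::::[:]::Z:::…
gen 4: q2 h=16  …::::::[:]:::Z::…
gen 5: q2 h=15  …::::::[:]::::Z:…
gen 6: q2 h=14  …::::::[:]:::::Z…
gen 7: q2 h=13  …::::::[:]::::::…
gen 8: q2 h=12  …::::::[:]::::::…
gen 9: q2 h=11  …::::::[:]::::::…
gen 10: q2 h=10  …::::::[:]::::::…
gen 11: q2 h= 9  …::::::[:]::::::…
gen 12: q2 h= 8  …::::::[:]::::::…
gen 13: q2 h= 7  …::::::[:]::::::…
gen 14: q2 h= 6  |::::::[:]::::::…
gen 15: q2 h= 5  |:::::[:]::::::…
gen 16: q2 h= 4  |::::[:]::::::…
gen 17: q2 h= 3  |:::[:]::::::…
gen 18: q2 h= 2  |::[:]::::::…
gen 19: q2 h= 1  |:[:]::::::…
gen 20: q2 h= 0  |[:]::::::…
gen 21: q2 h= 0  |[:]::::::…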